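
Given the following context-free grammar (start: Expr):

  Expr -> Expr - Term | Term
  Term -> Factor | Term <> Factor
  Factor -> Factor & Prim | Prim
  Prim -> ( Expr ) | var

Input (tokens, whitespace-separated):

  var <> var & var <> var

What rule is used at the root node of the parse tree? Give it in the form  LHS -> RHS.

Expr -> Term

[Expr [Term [Term [Term [Factor [Prim var]]] <> [Factor [Factor [Prim var]] & [Prim var]]] <> [Factor [Prim var]]]]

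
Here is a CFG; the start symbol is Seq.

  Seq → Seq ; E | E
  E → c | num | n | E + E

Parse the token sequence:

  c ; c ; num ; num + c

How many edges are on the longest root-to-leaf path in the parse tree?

5

[Seq [Seq [Seq [Seq [E c]] ; [E c]] ; [E num]] ; [E [E num] + [E c]]]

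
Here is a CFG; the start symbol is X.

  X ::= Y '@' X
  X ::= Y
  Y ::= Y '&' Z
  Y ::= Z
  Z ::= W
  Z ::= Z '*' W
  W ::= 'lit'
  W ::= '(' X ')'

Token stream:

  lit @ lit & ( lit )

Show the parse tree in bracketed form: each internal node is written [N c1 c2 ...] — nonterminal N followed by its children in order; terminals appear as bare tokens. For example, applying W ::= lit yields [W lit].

X
Y @ X
Z @ X
W @ X
lit @ X
lit @ Y
lit @ Y & Z
lit @ Z & Z
lit @ W & Z
lit @ lit & Z
lit @ lit & W
lit @ lit & ( X )
lit @ lit & ( Y )
lit @ lit & ( Z )
lit @ lit & ( W )
lit @ lit & ( lit )

[X [Y [Z [W lit]]] @ [X [Y [Y [Z [W lit]]] & [Z [W ( [X [Y [Z [W lit]]]] )]]]]]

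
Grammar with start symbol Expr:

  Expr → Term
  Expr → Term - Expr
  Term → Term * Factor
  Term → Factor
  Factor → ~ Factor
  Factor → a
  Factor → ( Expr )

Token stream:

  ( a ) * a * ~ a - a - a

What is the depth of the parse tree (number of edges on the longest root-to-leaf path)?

[Expr [Term [Term [Term [Factor ( [Expr [Term [Factor a]]] )]] * [Factor a]] * [Factor ~ [Factor a]]] - [Expr [Term [Factor a]] - [Expr [Term [Factor a]]]]]

8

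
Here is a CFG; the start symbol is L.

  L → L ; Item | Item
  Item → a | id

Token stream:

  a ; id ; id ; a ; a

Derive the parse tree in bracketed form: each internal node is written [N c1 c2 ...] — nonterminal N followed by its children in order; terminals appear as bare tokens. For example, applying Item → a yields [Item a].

[L [L [L [L [L [Item a]] ; [Item id]] ; [Item id]] ; [Item a]] ; [Item a]]

L
L ; Item
L ; Item ; Item
L ; Item ; Item ; Item
L ; Item ; Item ; Item ; Item
Item ; Item ; Item ; Item ; Item
a ; Item ; Item ; Item ; Item
a ; id ; Item ; Item ; Item
a ; id ; id ; Item ; Item
a ; id ; id ; a ; Item
a ; id ; id ; a ; a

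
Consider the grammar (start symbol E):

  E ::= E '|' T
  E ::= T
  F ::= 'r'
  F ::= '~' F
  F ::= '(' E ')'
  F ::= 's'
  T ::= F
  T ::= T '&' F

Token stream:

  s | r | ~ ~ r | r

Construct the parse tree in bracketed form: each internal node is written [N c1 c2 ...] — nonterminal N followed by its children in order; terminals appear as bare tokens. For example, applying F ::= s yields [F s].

[E [E [E [E [T [F s]]] | [T [F r]]] | [T [F ~ [F ~ [F r]]]]] | [T [F r]]]

E
E | T
E | T | T
E | T | T | T
T | T | T | T
F | T | T | T
s | T | T | T
s | F | T | T
s | r | T | T
s | r | F | T
s | r | ~ F | T
s | r | ~ ~ F | T
s | r | ~ ~ r | T
s | r | ~ ~ r | F
s | r | ~ ~ r | r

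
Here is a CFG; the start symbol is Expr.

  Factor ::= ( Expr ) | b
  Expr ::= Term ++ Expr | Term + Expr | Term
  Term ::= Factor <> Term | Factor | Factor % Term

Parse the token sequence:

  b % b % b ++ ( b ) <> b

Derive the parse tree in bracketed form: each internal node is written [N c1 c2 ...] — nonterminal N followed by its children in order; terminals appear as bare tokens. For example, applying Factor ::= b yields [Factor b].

Expr
Term ++ Expr
Factor % Term ++ Expr
b % Term ++ Expr
b % Factor % Term ++ Expr
b % b % Term ++ Expr
b % b % Factor ++ Expr
b % b % b ++ Expr
b % b % b ++ Term
b % b % b ++ Factor <> Term
b % b % b ++ ( Expr ) <> Term
b % b % b ++ ( Term ) <> Term
b % b % b ++ ( Factor ) <> Term
b % b % b ++ ( b ) <> Term
b % b % b ++ ( b ) <> Factor
b % b % b ++ ( b ) <> b

[Expr [Term [Factor b] % [Term [Factor b] % [Term [Factor b]]]] ++ [Expr [Term [Factor ( [Expr [Term [Factor b]]] )] <> [Term [Factor b]]]]]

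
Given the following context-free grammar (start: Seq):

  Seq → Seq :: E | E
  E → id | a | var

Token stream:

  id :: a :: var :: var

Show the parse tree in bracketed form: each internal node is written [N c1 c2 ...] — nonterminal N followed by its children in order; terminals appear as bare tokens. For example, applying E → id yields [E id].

[Seq [Seq [Seq [Seq [E id]] :: [E a]] :: [E var]] :: [E var]]

Seq
Seq :: E
Seq :: E :: E
Seq :: E :: E :: E
E :: E :: E :: E
id :: E :: E :: E
id :: a :: E :: E
id :: a :: var :: E
id :: a :: var :: var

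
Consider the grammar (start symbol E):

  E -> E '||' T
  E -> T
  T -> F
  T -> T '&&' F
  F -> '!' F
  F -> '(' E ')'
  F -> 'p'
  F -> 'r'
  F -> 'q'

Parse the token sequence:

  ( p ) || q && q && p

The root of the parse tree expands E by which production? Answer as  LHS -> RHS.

[E [E [T [F ( [E [T [F p]]] )]]] || [T [T [T [F q]] && [F q]] && [F p]]]

E -> E '||' T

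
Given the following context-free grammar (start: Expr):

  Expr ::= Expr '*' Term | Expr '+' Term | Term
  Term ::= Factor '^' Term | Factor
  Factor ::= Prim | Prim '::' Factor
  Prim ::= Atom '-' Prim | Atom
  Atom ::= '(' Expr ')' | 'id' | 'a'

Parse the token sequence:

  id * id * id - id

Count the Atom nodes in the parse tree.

[Expr [Expr [Expr [Term [Factor [Prim [Atom id]]]]] * [Term [Factor [Prim [Atom id]]]]] * [Term [Factor [Prim [Atom id] - [Prim [Atom id]]]]]]

4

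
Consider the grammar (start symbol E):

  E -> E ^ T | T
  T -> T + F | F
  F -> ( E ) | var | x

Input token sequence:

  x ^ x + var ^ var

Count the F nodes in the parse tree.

[E [E [E [T [F x]]] ^ [T [T [F x]] + [F var]]] ^ [T [F var]]]

4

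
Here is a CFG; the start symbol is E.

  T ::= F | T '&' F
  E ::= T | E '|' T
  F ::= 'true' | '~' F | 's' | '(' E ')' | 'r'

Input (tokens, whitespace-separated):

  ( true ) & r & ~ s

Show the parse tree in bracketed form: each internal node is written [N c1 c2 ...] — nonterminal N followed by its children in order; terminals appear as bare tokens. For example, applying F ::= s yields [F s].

E
T
T & F
T & F & F
F & F & F
( E ) & F & F
( T ) & F & F
( F ) & F & F
( true ) & F & F
( true ) & r & F
( true ) & r & ~ F
( true ) & r & ~ s

[E [T [T [T [F ( [E [T [F true]]] )]] & [F r]] & [F ~ [F s]]]]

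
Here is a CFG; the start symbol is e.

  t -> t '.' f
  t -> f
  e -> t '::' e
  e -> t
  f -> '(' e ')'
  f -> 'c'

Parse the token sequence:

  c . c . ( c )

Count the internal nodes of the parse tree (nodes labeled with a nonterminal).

10

[e [t [t [t [f c]] . [f c]] . [f ( [e [t [f c]]] )]]]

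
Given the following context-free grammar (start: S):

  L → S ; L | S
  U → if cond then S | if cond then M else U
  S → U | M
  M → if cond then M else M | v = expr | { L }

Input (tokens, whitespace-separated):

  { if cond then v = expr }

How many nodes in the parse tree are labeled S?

3

[S [M { [L [S [U if cond then [S [M v = expr]]]]] }]]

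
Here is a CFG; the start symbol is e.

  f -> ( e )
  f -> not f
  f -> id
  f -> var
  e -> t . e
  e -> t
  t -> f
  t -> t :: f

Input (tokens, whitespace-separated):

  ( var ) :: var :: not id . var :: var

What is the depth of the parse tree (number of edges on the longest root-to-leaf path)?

8

[e [t [t [t [f ( [e [t [f var]]] )]] :: [f var]] :: [f not [f id]]] . [e [t [t [f var]] :: [f var]]]]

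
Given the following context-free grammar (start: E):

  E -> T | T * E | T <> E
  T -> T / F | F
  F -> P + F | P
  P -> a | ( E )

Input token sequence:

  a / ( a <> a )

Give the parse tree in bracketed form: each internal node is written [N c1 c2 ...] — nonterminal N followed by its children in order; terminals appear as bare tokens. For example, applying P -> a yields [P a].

E
T
T / F
F / F
P / F
a / F
a / P
a / ( E )
a / ( T <> E )
a / ( F <> E )
a / ( P <> E )
a / ( a <> E )
a / ( a <> T )
a / ( a <> F )
a / ( a <> P )
a / ( a <> a )

[E [T [T [F [P a]]] / [F [P ( [E [T [F [P a]]] <> [E [T [F [P a]]]]] )]]]]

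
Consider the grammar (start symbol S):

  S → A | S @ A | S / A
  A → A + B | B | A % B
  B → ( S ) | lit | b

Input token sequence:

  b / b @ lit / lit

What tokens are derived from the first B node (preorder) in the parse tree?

b

[S [S [S [S [A [B b]]] / [A [B b]]] @ [A [B lit]]] / [A [B lit]]]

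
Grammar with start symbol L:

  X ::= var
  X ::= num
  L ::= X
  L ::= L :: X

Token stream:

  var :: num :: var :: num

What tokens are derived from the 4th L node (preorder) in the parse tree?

var

[L [L [L [L [X var]] :: [X num]] :: [X var]] :: [X num]]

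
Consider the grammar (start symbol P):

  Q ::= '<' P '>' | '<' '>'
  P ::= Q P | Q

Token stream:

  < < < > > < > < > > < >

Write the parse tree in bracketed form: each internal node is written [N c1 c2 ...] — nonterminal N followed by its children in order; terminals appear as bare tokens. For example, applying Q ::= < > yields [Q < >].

P
Q P
< P > P
< Q P > P
< < P > P > P
< < Q > P > P
< < < > > P > P
< < < > > Q P > P
< < < > > < > P > P
< < < > > < > Q > P
< < < > > < > < > > P
< < < > > < > < > > Q
< < < > > < > < > > < >

[P [Q < [P [Q < [P [Q < >]] >] [P [Q < >] [P [Q < >]]]] >] [P [Q < >]]]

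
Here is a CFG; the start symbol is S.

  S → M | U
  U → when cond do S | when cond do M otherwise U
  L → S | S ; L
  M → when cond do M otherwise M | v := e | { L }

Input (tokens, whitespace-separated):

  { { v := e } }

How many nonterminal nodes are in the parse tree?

8

[S [M { [L [S [M { [L [S [M v := e]]] }]]] }]]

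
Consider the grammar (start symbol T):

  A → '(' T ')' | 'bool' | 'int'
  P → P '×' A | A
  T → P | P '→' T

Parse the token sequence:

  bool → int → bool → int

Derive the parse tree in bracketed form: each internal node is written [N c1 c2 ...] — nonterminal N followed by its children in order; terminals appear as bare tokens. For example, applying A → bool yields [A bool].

T
P → T
A → T
bool → T
bool → P → T
bool → A → T
bool → int → T
bool → int → P → T
bool → int → A → T
bool → int → bool → T
bool → int → bool → P
bool → int → bool → A
bool → int → bool → int

[T [P [A bool]] → [T [P [A int]] → [T [P [A bool]] → [T [P [A int]]]]]]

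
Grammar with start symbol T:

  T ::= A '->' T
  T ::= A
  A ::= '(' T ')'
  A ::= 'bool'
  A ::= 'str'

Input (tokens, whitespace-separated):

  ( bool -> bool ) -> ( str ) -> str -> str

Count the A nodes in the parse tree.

7

[T [A ( [T [A bool] -> [T [A bool]]] )] -> [T [A ( [T [A str]] )] -> [T [A str] -> [T [A str]]]]]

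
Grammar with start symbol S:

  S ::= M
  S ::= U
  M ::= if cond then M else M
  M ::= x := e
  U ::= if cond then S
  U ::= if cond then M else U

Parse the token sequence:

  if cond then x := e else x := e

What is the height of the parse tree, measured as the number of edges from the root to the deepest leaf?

[S [M if cond then [M x := e] else [M x := e]]]

3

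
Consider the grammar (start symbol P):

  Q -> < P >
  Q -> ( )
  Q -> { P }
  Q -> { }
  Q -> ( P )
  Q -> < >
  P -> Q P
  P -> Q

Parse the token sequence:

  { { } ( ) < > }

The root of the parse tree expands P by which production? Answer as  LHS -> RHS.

[P [Q { [P [Q { }] [P [Q ( )] [P [Q < >]]]] }]]

P -> Q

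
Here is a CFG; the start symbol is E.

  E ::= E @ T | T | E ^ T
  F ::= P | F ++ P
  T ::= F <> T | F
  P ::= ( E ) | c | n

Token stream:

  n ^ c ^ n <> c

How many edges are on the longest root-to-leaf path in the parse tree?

6

[E [E [E [T [F [P n]]]] ^ [T [F [P c]]]] ^ [T [F [P n]] <> [T [F [P c]]]]]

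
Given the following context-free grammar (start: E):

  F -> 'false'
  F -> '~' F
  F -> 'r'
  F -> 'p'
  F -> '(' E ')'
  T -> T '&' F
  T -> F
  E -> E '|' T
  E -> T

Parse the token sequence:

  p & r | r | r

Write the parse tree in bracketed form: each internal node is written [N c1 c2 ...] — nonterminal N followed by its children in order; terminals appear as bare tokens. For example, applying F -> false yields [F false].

E
E | T
E | T | T
T | T | T
T & F | T | T
F & F | T | T
p & F | T | T
p & r | T | T
p & r | F | T
p & r | r | T
p & r | r | F
p & r | r | r

[E [E [E [T [T [F p]] & [F r]]] | [T [F r]]] | [T [F r]]]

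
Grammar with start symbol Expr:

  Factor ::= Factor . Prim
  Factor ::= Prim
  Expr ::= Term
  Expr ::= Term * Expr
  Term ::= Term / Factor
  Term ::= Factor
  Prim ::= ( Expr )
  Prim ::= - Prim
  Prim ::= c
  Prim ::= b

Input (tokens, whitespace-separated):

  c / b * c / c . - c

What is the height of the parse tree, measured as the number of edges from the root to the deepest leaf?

[Expr [Term [Term [Factor [Prim c]]] / [Factor [Prim b]]] * [Expr [Term [Term [Factor [Prim c]]] / [Factor [Factor [Prim c]] . [Prim - [Prim c]]]]]]

6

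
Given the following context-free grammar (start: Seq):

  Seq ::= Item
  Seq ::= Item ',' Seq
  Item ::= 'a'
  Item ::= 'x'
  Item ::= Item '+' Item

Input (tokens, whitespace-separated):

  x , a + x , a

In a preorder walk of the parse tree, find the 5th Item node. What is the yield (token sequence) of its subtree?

[Seq [Item x] , [Seq [Item [Item a] + [Item x]] , [Seq [Item a]]]]

a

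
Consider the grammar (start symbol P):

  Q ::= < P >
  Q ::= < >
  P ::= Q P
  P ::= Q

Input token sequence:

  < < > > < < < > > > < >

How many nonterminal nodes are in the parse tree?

12

[P [Q < [P [Q < >]] >] [P [Q < [P [Q < [P [Q < >]] >]] >] [P [Q < >]]]]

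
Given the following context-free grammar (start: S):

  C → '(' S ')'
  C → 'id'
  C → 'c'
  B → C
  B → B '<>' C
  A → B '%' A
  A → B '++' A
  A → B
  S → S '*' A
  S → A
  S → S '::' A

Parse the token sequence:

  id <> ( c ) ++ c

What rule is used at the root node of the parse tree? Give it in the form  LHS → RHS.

S → A

[S [A [B [B [C id]] <> [C ( [S [A [B [C c]]]] )]] ++ [A [B [C c]]]]]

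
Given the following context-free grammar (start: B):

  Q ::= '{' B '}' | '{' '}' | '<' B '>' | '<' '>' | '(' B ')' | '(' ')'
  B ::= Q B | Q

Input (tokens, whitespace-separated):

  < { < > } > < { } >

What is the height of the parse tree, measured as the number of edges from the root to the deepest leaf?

[B [Q < [B [Q { [B [Q < >]] }]] >] [B [Q < [B [Q { }]] >]]]

6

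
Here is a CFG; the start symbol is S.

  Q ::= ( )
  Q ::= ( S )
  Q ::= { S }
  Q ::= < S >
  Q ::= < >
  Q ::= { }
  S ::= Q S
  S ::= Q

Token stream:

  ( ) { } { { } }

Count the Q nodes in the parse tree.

[S [Q ( )] [S [Q { }] [S [Q { [S [Q { }]] }]]]]

4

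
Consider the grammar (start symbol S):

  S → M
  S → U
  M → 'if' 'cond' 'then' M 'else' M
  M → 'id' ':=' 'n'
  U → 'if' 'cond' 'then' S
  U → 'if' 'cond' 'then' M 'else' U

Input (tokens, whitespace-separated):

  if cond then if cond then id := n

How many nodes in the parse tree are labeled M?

1

[S [U if cond then [S [U if cond then [S [M id := n]]]]]]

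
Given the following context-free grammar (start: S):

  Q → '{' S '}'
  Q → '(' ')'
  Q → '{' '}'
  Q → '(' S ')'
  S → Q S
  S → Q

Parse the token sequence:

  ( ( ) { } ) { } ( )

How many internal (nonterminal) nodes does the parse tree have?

10

[S [Q ( [S [Q ( )] [S [Q { }]]] )] [S [Q { }] [S [Q ( )]]]]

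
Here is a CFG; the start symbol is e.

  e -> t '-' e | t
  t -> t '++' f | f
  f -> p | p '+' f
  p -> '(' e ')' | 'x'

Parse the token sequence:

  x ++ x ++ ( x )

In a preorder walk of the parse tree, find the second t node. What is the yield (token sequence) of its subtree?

x ++ x

[e [t [t [t [f [p x]]] ++ [f [p x]]] ++ [f [p ( [e [t [f [p x]]]] )]]]]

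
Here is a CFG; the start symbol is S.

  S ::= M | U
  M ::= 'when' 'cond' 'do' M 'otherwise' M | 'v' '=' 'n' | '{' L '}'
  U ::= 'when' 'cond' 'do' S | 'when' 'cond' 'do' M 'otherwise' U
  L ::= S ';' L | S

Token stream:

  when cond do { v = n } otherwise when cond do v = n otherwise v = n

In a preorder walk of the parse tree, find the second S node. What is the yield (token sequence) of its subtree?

v = n

[S [M when cond do [M { [L [S [M v = n]]] }] otherwise [M when cond do [M v = n] otherwise [M v = n]]]]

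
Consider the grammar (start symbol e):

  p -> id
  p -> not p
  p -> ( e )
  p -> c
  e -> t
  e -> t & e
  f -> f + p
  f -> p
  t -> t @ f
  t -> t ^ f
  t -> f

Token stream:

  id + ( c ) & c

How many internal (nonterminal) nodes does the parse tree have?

14

[e [t [f [f [p id]] + [p ( [e [t [f [p c]]]] )]]] & [e [t [f [p c]]]]]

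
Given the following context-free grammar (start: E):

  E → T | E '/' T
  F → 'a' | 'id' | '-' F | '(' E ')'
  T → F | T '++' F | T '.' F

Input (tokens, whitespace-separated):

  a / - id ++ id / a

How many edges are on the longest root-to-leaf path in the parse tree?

[E [E [E [T [F a]]] / [T [T [F - [F id]]] ++ [F id]]] / [T [F a]]]

6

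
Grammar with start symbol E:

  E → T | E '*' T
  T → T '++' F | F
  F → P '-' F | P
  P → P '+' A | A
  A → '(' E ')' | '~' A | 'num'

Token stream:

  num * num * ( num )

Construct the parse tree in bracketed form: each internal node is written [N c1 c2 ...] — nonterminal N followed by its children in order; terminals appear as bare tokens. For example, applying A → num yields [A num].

E
E * T
E * T * T
T * T * T
F * T * T
P * T * T
A * T * T
num * T * T
num * F * T
num * P * T
num * A * T
num * num * T
num * num * F
num * num * P
num * num * A
num * num * ( E )
num * num * ( T )
num * num * ( F )
num * num * ( P )
num * num * ( A )
num * num * ( num )

[E [E [E [T [F [P [A num]]]]] * [T [F [P [A num]]]]] * [T [F [P [A ( [E [T [F [P [A num]]]]] )]]]]]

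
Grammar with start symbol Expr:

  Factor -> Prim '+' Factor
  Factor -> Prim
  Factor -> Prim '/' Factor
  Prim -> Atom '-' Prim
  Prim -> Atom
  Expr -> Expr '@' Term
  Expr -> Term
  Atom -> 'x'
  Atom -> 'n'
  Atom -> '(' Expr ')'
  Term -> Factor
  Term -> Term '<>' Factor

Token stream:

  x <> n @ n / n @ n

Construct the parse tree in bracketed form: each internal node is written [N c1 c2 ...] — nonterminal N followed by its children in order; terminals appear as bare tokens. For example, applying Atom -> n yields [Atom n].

[Expr [Expr [Expr [Term [Term [Factor [Prim [Atom x]]]] <> [Factor [Prim [Atom n]]]]] @ [Term [Factor [Prim [Atom n]] / [Factor [Prim [Atom n]]]]]] @ [Term [Factor [Prim [Atom n]]]]]

Expr
Expr @ Term
Expr @ Term @ Term
Term @ Term @ Term
Term <> Factor @ Term @ Term
Factor <> Factor @ Term @ Term
Prim <> Factor @ Term @ Term
Atom <> Factor @ Term @ Term
x <> Factor @ Term @ Term
x <> Prim @ Term @ Term
x <> Atom @ Term @ Term
x <> n @ Term @ Term
x <> n @ Factor @ Term
x <> n @ Prim / Factor @ Term
x <> n @ Atom / Factor @ Term
x <> n @ n / Factor @ Term
x <> n @ n / Prim @ Term
x <> n @ n / Atom @ Term
x <> n @ n / n @ Term
x <> n @ n / n @ Factor
x <> n @ n / n @ Prim
x <> n @ n / n @ Atom
x <> n @ n / n @ n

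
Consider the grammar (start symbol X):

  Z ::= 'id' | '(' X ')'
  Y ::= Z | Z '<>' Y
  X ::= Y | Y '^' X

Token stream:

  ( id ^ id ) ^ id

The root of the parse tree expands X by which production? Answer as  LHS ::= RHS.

X ::= Y '^' X

[X [Y [Z ( [X [Y [Z id]] ^ [X [Y [Z id]]]] )]] ^ [X [Y [Z id]]]]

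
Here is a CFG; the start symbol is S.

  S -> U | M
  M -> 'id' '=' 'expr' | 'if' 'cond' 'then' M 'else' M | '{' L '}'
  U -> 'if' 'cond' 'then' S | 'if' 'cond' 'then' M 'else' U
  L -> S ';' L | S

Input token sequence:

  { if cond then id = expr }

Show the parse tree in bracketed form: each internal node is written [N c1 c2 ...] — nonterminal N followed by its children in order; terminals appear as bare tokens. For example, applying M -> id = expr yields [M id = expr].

S
M
{ L }
{ S }
{ U }
{ if cond then S }
{ if cond then M }
{ if cond then id = expr }

[S [M { [L [S [U if cond then [S [M id = expr]]]]] }]]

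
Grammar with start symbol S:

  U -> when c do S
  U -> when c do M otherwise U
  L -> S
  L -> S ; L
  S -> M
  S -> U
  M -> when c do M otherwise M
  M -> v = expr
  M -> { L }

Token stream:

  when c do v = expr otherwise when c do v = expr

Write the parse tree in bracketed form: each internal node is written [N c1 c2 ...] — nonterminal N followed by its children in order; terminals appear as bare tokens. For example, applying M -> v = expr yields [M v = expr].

[S [U when c do [M v = expr] otherwise [U when c do [S [M v = expr]]]]]

S
U
when c do M otherwise U
when c do v = expr otherwise U
when c do v = expr otherwise when c do S
when c do v = expr otherwise when c do M
when c do v = expr otherwise when c do v = expr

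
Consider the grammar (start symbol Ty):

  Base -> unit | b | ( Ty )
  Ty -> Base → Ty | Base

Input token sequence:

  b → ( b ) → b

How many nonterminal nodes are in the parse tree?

[Ty [Base b] → [Ty [Base ( [Ty [Base b]] )] → [Ty [Base b]]]]

8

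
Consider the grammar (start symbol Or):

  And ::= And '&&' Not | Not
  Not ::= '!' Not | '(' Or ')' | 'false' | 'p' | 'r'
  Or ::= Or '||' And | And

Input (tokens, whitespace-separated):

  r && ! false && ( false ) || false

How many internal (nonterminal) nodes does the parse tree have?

14

[Or [Or [And [And [And [Not r]] && [Not ! [Not false]]] && [Not ( [Or [And [Not false]]] )]]] || [And [Not false]]]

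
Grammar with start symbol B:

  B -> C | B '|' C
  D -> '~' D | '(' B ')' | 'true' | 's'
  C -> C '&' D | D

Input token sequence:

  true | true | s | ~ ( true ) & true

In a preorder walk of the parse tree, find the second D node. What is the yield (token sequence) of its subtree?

[B [B [B [B [C [D true]]] | [C [D true]]] | [C [D s]]] | [C [C [D ~ [D ( [B [C [D true]]] )]]] & [D true]]]

true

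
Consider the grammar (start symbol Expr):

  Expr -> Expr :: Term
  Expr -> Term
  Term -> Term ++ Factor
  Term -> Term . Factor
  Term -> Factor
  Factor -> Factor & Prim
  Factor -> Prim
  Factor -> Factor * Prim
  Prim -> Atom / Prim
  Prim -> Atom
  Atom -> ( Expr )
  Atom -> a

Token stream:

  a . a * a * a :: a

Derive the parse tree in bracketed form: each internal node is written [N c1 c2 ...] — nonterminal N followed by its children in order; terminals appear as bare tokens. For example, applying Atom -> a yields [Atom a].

Expr
Expr :: Term
Term :: Term
Term . Factor :: Term
Factor . Factor :: Term
Prim . Factor :: Term
Atom . Factor :: Term
a . Factor :: Term
a . Factor * Prim :: Term
a . Factor * Prim * Prim :: Term
a . Prim * Prim * Prim :: Term
a . Atom * Prim * Prim :: Term
a . a * Prim * Prim :: Term
a . a * Atom * Prim :: Term
a . a * a * Prim :: Term
a . a * a * Atom :: Term
a . a * a * a :: Term
a . a * a * a :: Factor
a . a * a * a :: Prim
a . a * a * a :: Atom
a . a * a * a :: a

[Expr [Expr [Term [Term [Factor [Prim [Atom a]]]] . [Factor [Factor [Factor [Prim [Atom a]]] * [Prim [Atom a]]] * [Prim [Atom a]]]]] :: [Term [Factor [Prim [Atom a]]]]]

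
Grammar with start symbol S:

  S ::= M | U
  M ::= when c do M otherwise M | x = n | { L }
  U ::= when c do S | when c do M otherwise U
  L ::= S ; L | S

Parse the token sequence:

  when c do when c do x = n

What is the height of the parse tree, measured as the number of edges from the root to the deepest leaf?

6

[S [U when c do [S [U when c do [S [M x = n]]]]]]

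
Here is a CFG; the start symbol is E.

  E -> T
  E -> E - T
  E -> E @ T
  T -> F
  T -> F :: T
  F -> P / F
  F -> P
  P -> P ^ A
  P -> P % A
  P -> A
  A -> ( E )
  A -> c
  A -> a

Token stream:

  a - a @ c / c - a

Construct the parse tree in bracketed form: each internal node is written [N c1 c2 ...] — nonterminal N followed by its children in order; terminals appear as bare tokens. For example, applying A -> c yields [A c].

E
E - T
E @ T - T
E - T @ T - T
T - T @ T - T
F - T @ T - T
P - T @ T - T
A - T @ T - T
a - T @ T - T
a - F @ T - T
a - P @ T - T
a - A @ T - T
a - a @ T - T
a - a @ F - T
a - a @ P / F - T
a - a @ A / F - T
a - a @ c / F - T
a - a @ c / P - T
a - a @ c / A - T
a - a @ c / c - T
a - a @ c / c - F
a - a @ c / c - P
a - a @ c / c - A
a - a @ c / c - a

[E [E [E [E [T [F [P [A a]]]]] - [T [F [P [A a]]]]] @ [T [F [P [A c]] / [F [P [A c]]]]]] - [T [F [P [A a]]]]]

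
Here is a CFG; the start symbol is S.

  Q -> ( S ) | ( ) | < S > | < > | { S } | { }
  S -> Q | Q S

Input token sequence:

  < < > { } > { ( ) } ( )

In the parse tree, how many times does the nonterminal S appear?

[S [Q < [S [Q < >] [S [Q { }]]] >] [S [Q { [S [Q ( )]] }] [S [Q ( )]]]]

6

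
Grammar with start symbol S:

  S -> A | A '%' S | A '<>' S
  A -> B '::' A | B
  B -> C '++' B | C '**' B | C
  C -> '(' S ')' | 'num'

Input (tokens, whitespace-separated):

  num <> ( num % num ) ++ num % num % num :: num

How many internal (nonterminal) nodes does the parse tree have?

29

[S [A [B [C num]]] <> [S [A [B [C ( [S [A [B [C num]]] % [S [A [B [C num]]]]] )] ++ [B [C num]]]] % [S [A [B [C num]]] % [S [A [B [C num]] :: [A [B [C num]]]]]]]]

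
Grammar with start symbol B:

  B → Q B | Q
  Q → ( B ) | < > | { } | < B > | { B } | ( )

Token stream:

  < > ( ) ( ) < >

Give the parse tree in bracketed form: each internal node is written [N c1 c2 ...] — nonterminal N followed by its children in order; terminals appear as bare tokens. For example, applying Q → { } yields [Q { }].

B
Q B
< > B
< > Q B
< > ( ) B
< > ( ) Q B
< > ( ) ( ) B
< > ( ) ( ) Q
< > ( ) ( ) < >

[B [Q < >] [B [Q ( )] [B [Q ( )] [B [Q < >]]]]]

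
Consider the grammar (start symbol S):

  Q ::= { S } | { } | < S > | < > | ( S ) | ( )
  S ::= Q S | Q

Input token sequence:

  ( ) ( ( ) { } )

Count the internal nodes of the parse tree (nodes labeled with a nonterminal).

8

[S [Q ( )] [S [Q ( [S [Q ( )] [S [Q { }]]] )]]]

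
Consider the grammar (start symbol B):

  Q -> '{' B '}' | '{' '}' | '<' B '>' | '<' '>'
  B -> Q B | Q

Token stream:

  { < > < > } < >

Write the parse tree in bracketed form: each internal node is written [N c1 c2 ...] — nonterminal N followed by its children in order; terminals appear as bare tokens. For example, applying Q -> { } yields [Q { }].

[B [Q { [B [Q < >] [B [Q < >]]] }] [B [Q < >]]]

B
Q B
{ B } B
{ Q B } B
{ < > B } B
{ < > Q } B
{ < > < > } B
{ < > < > } Q
{ < > < > } < >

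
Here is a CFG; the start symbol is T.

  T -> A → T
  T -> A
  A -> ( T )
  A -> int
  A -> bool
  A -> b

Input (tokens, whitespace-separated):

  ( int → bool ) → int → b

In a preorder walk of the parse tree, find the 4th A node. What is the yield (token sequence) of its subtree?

int

[T [A ( [T [A int] → [T [A bool]]] )] → [T [A int] → [T [A b]]]]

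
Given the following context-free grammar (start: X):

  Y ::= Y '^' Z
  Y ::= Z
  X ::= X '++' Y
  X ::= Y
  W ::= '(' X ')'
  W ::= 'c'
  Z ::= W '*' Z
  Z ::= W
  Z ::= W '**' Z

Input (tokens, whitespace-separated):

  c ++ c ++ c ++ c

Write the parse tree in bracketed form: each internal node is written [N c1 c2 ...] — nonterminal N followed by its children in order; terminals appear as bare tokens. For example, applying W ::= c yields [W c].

X
X ++ Y
X ++ Y ++ Y
X ++ Y ++ Y ++ Y
Y ++ Y ++ Y ++ Y
Z ++ Y ++ Y ++ Y
W ++ Y ++ Y ++ Y
c ++ Y ++ Y ++ Y
c ++ Z ++ Y ++ Y
c ++ W ++ Y ++ Y
c ++ c ++ Y ++ Y
c ++ c ++ Z ++ Y
c ++ c ++ W ++ Y
c ++ c ++ c ++ Y
c ++ c ++ c ++ Z
c ++ c ++ c ++ W
c ++ c ++ c ++ c

[X [X [X [X [Y [Z [W c]]]] ++ [Y [Z [W c]]]] ++ [Y [Z [W c]]]] ++ [Y [Z [W c]]]]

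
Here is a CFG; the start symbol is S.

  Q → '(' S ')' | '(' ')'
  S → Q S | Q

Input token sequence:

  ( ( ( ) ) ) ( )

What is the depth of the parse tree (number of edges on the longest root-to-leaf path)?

[S [Q ( [S [Q ( [S [Q ( )]] )]] )] [S [Q ( )]]]

6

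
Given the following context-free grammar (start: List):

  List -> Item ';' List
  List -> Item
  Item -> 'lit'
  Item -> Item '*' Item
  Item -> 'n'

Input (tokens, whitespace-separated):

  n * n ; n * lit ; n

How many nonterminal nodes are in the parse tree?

[List [Item [Item n] * [Item n]] ; [List [Item [Item n] * [Item lit]] ; [List [Item n]]]]

10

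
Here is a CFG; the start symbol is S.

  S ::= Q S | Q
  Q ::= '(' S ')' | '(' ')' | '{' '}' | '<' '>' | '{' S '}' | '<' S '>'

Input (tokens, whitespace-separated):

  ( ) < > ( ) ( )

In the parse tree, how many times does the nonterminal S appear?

[S [Q ( )] [S [Q < >] [S [Q ( )] [S [Q ( )]]]]]

4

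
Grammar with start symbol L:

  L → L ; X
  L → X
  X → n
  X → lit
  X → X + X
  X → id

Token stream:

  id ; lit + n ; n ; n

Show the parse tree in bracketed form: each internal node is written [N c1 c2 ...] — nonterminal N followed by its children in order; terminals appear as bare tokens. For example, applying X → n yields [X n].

[L [L [L [L [X id]] ; [X [X lit] + [X n]]] ; [X n]] ; [X n]]

L
L ; X
L ; X ; X
L ; X ; X ; X
X ; X ; X ; X
id ; X ; X ; X
id ; X + X ; X ; X
id ; lit + X ; X ; X
id ; lit + n ; X ; X
id ; lit + n ; n ; X
id ; lit + n ; n ; n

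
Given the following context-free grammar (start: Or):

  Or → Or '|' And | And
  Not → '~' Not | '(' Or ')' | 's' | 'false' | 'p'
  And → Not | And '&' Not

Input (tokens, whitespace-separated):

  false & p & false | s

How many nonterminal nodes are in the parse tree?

[Or [Or [And [And [And [Not false]] & [Not p]] & [Not false]]] | [And [Not s]]]

10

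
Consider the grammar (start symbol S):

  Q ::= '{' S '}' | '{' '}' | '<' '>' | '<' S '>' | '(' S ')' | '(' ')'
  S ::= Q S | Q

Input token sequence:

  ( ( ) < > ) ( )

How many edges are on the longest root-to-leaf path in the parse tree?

5

[S [Q ( [S [Q ( )] [S [Q < >]]] )] [S [Q ( )]]]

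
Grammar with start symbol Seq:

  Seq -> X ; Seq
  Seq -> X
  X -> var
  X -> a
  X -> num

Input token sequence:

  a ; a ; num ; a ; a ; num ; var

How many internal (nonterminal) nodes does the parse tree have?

14

[Seq [X a] ; [Seq [X a] ; [Seq [X num] ; [Seq [X a] ; [Seq [X a] ; [Seq [X num] ; [Seq [X var]]]]]]]]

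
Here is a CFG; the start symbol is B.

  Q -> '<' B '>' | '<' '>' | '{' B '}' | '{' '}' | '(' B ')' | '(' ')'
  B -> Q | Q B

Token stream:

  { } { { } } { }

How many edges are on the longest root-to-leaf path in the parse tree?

5

[B [Q { }] [B [Q { [B [Q { }]] }] [B [Q { }]]]]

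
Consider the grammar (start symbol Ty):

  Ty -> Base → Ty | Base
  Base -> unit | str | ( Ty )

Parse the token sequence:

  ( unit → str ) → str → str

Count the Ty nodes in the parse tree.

5

[Ty [Base ( [Ty [Base unit] → [Ty [Base str]]] )] → [Ty [Base str] → [Ty [Base str]]]]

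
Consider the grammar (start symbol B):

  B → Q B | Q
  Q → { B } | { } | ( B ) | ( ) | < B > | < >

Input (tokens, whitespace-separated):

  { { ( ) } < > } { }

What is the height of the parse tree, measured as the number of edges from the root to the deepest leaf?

[B [Q { [B [Q { [B [Q ( )]] }] [B [Q < >]]] }] [B [Q { }]]]

6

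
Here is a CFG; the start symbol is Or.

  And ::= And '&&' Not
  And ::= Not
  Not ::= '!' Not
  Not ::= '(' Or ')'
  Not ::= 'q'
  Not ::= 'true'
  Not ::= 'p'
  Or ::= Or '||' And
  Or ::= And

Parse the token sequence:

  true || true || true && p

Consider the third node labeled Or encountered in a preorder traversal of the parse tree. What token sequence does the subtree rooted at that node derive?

[Or [Or [Or [And [Not true]]] || [And [Not true]]] || [And [And [Not true]] && [Not p]]]

true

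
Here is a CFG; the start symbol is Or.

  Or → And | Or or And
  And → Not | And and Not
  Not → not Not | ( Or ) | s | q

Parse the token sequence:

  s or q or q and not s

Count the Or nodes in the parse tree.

3

[Or [Or [Or [And [Not s]]] or [And [Not q]]] or [And [And [Not q]] and [Not not [Not s]]]]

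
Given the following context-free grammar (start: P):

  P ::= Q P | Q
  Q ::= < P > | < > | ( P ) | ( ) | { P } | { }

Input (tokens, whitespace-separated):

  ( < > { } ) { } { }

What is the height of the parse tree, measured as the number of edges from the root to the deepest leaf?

5

[P [Q ( [P [Q < >] [P [Q { }]]] )] [P [Q { }] [P [Q { }]]]]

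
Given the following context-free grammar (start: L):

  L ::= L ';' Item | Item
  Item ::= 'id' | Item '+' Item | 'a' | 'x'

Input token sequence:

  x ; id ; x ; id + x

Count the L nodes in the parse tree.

[L [L [L [L [Item x]] ; [Item id]] ; [Item x]] ; [Item [Item id] + [Item x]]]

4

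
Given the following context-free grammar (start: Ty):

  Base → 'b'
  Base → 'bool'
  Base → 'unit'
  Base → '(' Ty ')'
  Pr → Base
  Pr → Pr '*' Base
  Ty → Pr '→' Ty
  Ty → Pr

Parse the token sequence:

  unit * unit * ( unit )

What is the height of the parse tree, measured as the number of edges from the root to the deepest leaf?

6

[Ty [Pr [Pr [Pr [Base unit]] * [Base unit]] * [Base ( [Ty [Pr [Base unit]]] )]]]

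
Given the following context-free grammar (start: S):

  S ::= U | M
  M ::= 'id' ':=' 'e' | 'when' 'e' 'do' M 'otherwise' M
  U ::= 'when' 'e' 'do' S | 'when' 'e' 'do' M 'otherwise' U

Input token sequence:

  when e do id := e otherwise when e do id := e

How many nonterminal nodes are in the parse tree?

[S [U when e do [M id := e] otherwise [U when e do [S [M id := e]]]]]

6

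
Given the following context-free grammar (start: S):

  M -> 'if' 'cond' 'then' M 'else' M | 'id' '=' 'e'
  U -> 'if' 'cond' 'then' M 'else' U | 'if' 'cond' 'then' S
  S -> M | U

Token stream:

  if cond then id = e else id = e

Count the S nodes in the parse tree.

1

[S [M if cond then [M id = e] else [M id = e]]]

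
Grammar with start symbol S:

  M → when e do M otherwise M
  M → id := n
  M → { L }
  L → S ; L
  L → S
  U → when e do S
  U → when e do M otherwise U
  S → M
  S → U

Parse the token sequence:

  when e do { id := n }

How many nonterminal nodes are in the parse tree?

7

[S [U when e do [S [M { [L [S [M id := n]]] }]]]]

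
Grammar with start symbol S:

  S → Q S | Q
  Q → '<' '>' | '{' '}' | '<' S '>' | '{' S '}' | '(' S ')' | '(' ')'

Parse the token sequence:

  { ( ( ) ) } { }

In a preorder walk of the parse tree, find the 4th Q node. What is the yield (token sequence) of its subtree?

{ }

[S [Q { [S [Q ( [S [Q ( )]] )]] }] [S [Q { }]]]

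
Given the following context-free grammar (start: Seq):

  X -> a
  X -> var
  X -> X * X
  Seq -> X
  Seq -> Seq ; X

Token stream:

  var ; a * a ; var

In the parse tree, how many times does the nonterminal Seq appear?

[Seq [Seq [Seq [X var]] ; [X [X a] * [X a]]] ; [X var]]

3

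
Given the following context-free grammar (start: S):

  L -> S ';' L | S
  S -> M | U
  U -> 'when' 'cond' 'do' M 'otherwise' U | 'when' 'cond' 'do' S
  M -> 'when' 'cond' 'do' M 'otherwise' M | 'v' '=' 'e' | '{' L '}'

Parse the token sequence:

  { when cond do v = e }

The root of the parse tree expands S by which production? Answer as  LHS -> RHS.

S -> M

[S [M { [L [S [U when cond do [S [M v = e]]]]] }]]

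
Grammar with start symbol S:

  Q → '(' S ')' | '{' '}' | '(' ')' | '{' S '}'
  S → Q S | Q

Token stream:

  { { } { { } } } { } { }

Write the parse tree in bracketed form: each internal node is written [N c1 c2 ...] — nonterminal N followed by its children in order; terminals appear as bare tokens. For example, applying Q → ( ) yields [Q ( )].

S
Q S
{ S } S
{ Q S } S
{ { } S } S
{ { } Q } S
{ { } { S } } S
{ { } { Q } } S
{ { } { { } } } S
{ { } { { } } } Q S
{ { } { { } } } { } S
{ { } { { } } } { } Q
{ { } { { } } } { } { }

[S [Q { [S [Q { }] [S [Q { [S [Q { }]] }]]] }] [S [Q { }] [S [Q { }]]]]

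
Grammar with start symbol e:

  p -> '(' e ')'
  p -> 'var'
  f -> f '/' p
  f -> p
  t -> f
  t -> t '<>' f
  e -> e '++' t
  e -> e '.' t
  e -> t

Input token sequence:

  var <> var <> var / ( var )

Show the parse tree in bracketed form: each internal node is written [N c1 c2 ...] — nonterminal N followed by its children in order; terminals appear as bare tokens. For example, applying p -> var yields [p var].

e
t
t <> f
t <> f <> f
f <> f <> f
p <> f <> f
var <> f <> f
var <> p <> f
var <> var <> f
var <> var <> f / p
var <> var <> p / p
var <> var <> var / p
var <> var <> var / ( e )
var <> var <> var / ( t )
var <> var <> var / ( f )
var <> var <> var / ( p )
var <> var <> var / ( var )

[e [t [t [t [f [p var]]] <> [f [p var]]] <> [f [f [p var]] / [p ( [e [t [f [p var]]]] )]]]]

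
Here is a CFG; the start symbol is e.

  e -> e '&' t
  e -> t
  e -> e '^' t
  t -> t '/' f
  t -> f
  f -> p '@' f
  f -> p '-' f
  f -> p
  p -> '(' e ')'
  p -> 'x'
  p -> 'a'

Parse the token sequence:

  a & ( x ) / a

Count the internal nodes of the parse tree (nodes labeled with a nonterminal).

15

[e [e [t [f [p a]]]] & [t [t [f [p ( [e [t [f [p x]]]] )]]] / [f [p a]]]]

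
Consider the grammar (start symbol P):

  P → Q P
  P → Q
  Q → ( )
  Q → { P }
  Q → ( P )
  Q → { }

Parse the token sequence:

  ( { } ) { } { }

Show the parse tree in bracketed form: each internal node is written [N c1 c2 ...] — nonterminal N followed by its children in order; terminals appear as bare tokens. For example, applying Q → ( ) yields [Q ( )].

P
Q P
( P ) P
( Q ) P
( { } ) P
( { } ) Q P
( { } ) { } P
( { } ) { } Q
( { } ) { } { }

[P [Q ( [P [Q { }]] )] [P [Q { }] [P [Q { }]]]]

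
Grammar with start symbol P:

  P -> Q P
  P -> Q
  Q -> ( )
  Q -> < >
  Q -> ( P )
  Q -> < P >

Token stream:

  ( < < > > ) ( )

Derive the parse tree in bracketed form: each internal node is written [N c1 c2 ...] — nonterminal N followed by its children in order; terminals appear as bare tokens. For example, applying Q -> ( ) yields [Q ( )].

[P [Q ( [P [Q < [P [Q < >]] >]] )] [P [Q ( )]]]

P
Q P
( P ) P
( Q ) P
( < P > ) P
( < Q > ) P
( < < > > ) P
( < < > > ) Q
( < < > > ) ( )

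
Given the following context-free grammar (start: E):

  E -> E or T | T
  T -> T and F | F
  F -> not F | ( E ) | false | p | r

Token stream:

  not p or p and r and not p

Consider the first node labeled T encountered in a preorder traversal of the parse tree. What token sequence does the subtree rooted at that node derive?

not p

[E [E [T [F not [F p]]]] or [T [T [T [F p]] and [F r]] and [F not [F p]]]]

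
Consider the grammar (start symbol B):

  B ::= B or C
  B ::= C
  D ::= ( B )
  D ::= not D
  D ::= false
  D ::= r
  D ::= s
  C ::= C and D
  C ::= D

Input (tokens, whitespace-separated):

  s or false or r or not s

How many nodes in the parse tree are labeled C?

[B [B [B [B [C [D s]]] or [C [D false]]] or [C [D r]]] or [C [D not [D s]]]]

4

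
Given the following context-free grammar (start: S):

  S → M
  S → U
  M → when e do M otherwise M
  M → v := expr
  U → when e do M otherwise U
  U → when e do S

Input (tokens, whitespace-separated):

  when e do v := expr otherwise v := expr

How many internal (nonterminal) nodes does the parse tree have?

4

[S [M when e do [M v := expr] otherwise [M v := expr]]]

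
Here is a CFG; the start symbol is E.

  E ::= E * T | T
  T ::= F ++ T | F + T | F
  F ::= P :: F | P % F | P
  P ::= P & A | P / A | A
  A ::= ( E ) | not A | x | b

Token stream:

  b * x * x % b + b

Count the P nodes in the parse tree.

[E [E [E [T [F [P [A b]]]]] * [T [F [P [A x]]]]] * [T [F [P [A x]] % [F [P [A b]]]] + [T [F [P [A b]]]]]]

5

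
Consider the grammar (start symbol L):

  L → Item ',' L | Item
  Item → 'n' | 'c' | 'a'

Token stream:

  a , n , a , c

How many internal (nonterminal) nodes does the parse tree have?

8

[L [Item a] , [L [Item n] , [L [Item a] , [L [Item c]]]]]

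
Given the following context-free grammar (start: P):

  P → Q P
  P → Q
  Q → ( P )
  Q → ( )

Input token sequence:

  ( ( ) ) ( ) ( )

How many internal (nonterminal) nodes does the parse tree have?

[P [Q ( [P [Q ( )]] )] [P [Q ( )] [P [Q ( )]]]]

8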